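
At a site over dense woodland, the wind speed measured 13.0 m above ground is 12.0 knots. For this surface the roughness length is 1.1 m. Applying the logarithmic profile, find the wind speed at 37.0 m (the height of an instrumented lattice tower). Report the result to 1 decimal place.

17.1 knots

Log law: V(z) ∝ ln(z/z₀), so V₂/V₁ = ln(z₂/z₀) / ln(z₁/z₀).
ln(37.0/1.1) = 3.5156, ln(13.0/1.1) = 2.4696
V₂ = 12.0 × 3.5156/2.4696 = 12.0 × 1.4235 = 17.0824 knots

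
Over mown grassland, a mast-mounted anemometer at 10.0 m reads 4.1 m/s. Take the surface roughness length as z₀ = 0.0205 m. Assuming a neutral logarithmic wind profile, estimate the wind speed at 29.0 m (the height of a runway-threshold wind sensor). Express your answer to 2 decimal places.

Log law: V(z) ∝ ln(z/z₀), so V₂/V₁ = ln(z₂/z₀) / ln(z₁/z₀).
ln(29.0/0.0205) = 7.2546, ln(10.0/0.0205) = 6.1899
V₂ = 4.1 × 7.2546/6.1899 = 4.1 × 1.1720 = 4.8052 m/s

4.81 m/s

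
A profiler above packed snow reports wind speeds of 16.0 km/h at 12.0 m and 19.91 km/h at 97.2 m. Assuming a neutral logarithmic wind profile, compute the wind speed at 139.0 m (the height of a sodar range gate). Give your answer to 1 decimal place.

Log law: V ∝ ln(z/z₀). From the pair, with r = V₁/V₂ = 0.80362,
ln z₀ = (ln z₁ − r·ln z₂)/(1 − r) = (2.4849 − 0.80362×4.5768)/0.19638 = -6.0752 → z₀ = 0.002299 m
V₃ = V₁ · ln(z₃/z₀)/ln(z₁/z₀) = 16.0 × 11.0096/8.5601 = 20.5786 km/h

20.6 km/h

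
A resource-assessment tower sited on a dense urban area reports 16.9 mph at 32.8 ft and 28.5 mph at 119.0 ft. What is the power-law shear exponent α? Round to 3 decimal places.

α ≈ 0.406

Power law: V₂/V₁ = (z₂/z₁)^α ⇒ α = ln(V₂/V₁) / ln(z₂/z₁)
α = ln(28.5/16.9) / ln(119.0/32.8) = ln(1.6864) / ln(3.6280)
  = 0.52259 / 1.28869 = 0.40552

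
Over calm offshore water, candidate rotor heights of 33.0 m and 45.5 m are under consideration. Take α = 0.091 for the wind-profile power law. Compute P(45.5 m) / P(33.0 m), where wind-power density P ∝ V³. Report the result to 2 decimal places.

Speed ratio: V_B/V_A = (z_B/z_A)^α = (45.5/33.0)^0.091 = (1.3788)^0.091 = 1.02966
Power-density ratio: P_B/P_A = (V_B/V_A)³ = (1.02966)³ = 1.09165

1.09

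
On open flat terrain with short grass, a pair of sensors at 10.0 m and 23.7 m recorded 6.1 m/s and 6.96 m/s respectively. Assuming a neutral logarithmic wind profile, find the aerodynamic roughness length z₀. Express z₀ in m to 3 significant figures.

z₀ ≈ 0.0220 m

Log law: V(z) ∝ ln(z/z₀). With r = V₁/V₂ = 6.1/6.96 = 0.87644,
r · ln(z₂/z₀) = ln(z₁/z₀) ⇒ ln z₀ = (ln z₁ − r·ln z₂)/(1 − r)
ln z₀ = (2.30259 − 0.87644×3.16548) / 0.12356 = -3.8179
z₀ = exp(-3.8179) = 0.02197 m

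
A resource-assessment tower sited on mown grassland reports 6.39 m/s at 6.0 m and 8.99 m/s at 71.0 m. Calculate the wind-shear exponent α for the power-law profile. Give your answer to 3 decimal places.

α ≈ 0.138

Power law: V₂/V₁ = (z₂/z₁)^α ⇒ α = ln(V₂/V₁) / ln(z₂/z₁)
α = ln(8.99/6.39) / ln(71.0/6.0) = ln(1.4069) / ln(11.8333)
  = 0.34138 / 2.47092 = 0.13816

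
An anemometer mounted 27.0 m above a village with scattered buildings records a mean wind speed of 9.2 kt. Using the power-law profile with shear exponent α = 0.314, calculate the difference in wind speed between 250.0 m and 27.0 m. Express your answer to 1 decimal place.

9.3 kt

Power law: V₂ = V₁ · (z₂/z₁)^α = 9.2 × (9.2593)^0.314 = 18.5052 kt
ΔV = 18.5052 − 9.2 = 9.3052 kt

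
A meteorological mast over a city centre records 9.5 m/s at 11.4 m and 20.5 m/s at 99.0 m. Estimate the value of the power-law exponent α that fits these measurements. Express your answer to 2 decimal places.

α ≈ 0.36

Power law: V₂/V₁ = (z₂/z₁)^α ⇒ α = ln(V₂/V₁) / ln(z₂/z₁)
α = ln(20.5/9.5) / ln(99.0/11.4) = ln(2.1579) / ln(8.6842)
  = 0.76913 / 2.16151 = 0.35583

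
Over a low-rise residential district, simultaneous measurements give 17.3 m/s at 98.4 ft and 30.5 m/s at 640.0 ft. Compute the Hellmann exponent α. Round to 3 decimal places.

Power law: V₂/V₁ = (z₂/z₁)^α ⇒ α = ln(V₂/V₁) / ln(z₂/z₁)
α = ln(30.5/17.3) / ln(640.0/98.4) = ln(1.7630) / ln(6.5041)
  = 0.56702 / 1.87243 = 0.30283

α ≈ 0.303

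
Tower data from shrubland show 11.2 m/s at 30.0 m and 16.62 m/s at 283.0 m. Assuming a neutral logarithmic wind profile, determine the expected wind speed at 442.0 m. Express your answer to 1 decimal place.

Log law: V ∝ ln(z/z₀). From the pair, with r = V₁/V₂ = 0.67389,
ln z₀ = (ln z₁ − r·ln z₂)/(1 − r) = (3.4012 − 0.67389×5.6454)/0.32611 = -1.2364 → z₀ = 0.2904 m
V₃ = V₁ · ln(z₃/z₀)/ln(z₁/z₀) = 11.2 × 7.3277/4.6376 = 17.6968 m/s

17.7 m/s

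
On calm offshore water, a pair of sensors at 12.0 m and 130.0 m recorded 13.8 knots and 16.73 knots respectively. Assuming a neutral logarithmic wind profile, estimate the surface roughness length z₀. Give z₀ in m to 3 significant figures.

Log law: V(z) ∝ ln(z/z₀). With r = V₁/V₂ = 13.8/16.73 = 0.82487,
r · ln(z₂/z₀) = ln(z₁/z₀) ⇒ ln z₀ = (ln z₁ − r·ln z₂)/(1 − r)
ln z₀ = (2.48491 − 0.82487×4.86753) / 0.17513 = -8.7370
z₀ = exp(-8.7370) = 0.0001605 m

z₀ ≈ 0.000161 m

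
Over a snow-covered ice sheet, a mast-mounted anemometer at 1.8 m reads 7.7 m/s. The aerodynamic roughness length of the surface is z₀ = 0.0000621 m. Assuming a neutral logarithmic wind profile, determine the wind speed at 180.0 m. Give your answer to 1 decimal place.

Log law: V(z) ∝ ln(z/z₀), so V₂/V₁ = ln(z₂/z₀) / ln(z₁/z₀).
ln(180.0/0.0000621) = 14.8797, ln(1.8/0.0000621) = 10.2746
V₂ = 7.7 × 14.8797/10.2746 = 7.7 × 1.4482 = 11.1512 m/s

11.2 m/s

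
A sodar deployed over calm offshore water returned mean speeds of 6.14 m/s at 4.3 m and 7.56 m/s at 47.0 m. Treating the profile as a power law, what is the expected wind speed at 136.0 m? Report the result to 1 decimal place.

First find α: α = ln(V₂/V₁)/ln(z₂/z₁) = ln(7.56/6.14)/ln(47.0/4.3) = 0.20805/2.39153 = 0.0870
Extrapolate from 47.0 m to 136.0 m: V₃ = 7.56 × (136.0/47.0)^0.0870 = 7.56 × 1.0968 = 8.2921 m/s

8.3 m/s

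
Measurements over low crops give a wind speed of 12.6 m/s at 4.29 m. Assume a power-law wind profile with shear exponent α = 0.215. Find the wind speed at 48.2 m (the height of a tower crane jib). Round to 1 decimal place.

Power-law profile: V₂ = V₁ · (z₂/z₁)^α
V₂ = 12.6 × (48.2/4.29)^0.215 = 12.6 × (11.2354)^0.215
    = 12.6 × 1.6822 = 21.1957 m/s

21.2 m/s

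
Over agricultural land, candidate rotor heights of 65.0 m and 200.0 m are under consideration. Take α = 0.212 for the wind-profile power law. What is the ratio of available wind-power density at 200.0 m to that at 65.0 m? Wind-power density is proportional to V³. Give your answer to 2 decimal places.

Speed ratio: V_B/V_A = (z_B/z_A)^α = (200.0/65.0)^0.212 = (3.0769)^0.212 = 1.26906
Power-density ratio: P_B/P_A = (V_B/V_A)³ = (1.26906)³ = 2.04382

2.04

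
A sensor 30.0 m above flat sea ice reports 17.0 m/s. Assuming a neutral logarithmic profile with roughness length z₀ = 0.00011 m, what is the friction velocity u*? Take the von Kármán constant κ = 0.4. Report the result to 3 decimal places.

u* ≈ 0.543 m/s

Log law: V(z) = (u*/κ) · ln(z/z₀) ⇒ u* = κ · V / ln(z/z₀)
u* = 0.4 × 17.0 / ln(30.0/0.00011) = 0.4 × 17.0 / 12.5162
   = 6.8000 / 12.5162 = 0.5433 m/s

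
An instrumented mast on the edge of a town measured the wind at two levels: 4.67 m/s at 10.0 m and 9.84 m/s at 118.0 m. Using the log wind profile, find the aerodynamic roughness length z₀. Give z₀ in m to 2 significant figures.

Log law: V(z) ∝ ln(z/z₀). With r = V₁/V₂ = 4.67/9.84 = 0.47459,
r · ln(z₂/z₀) = ln(z₁/z₀) ⇒ ln z₀ = (ln z₁ − r·ln z₂)/(1 − r)
ln z₀ = (2.30259 − 0.47459×4.77068) / 0.52541 = 0.0732
z₀ = exp(0.0732) = 1.076 m

z₀ ≈ 1.1 m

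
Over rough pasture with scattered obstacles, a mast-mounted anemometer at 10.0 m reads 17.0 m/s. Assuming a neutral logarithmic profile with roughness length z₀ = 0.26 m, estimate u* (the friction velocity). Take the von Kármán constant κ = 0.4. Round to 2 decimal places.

Log law: V(z) = (u*/κ) · ln(z/z₀) ⇒ u* = κ · V / ln(z/z₀)
u* = 0.4 × 17.0 / ln(10.0/0.26) = 0.4 × 17.0 / 3.6497
   = 6.8000 / 3.6497 = 1.8632 m/s

u* ≈ 1.86 m/s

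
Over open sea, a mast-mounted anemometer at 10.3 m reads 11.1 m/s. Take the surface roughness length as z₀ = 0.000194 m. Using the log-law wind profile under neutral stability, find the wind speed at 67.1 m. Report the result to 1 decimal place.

Log law: V(z) ∝ ln(z/z₀), so V₂/V₁ = ln(z₂/z₀) / ln(z₁/z₀).
ln(67.1/0.000194) = 12.7538, ln(10.3/0.000194) = 10.8798
V₂ = 11.1 × 12.7538/10.8798 = 11.1 × 1.1722 = 13.0120 m/s

13.0 m/s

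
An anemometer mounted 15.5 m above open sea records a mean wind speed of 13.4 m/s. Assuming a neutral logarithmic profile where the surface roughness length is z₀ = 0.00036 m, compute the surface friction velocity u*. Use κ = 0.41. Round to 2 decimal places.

Log law: V(z) = (u*/κ) · ln(z/z₀) ⇒ u* = κ · V / ln(z/z₀)
u* = 0.41 × 13.4 / ln(15.5/0.00036) = 0.41 × 13.4 / 10.6702
   = 5.4940 / 10.6702 = 0.5149 m/s

u* ≈ 0.51 m/s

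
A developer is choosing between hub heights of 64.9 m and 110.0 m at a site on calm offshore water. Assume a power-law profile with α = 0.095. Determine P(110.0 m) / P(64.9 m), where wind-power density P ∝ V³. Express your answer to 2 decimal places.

1.16

Speed ratio: V_B/V_A = (z_B/z_A)^α = (110.0/64.9)^0.095 = (1.6949)^0.095 = 1.05140
Power-density ratio: P_B/P_A = (V_B/V_A)³ = (1.05140)³ = 1.16227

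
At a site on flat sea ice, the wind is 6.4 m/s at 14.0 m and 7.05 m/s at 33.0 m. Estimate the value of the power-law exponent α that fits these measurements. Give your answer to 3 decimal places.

Power law: V₂/V₁ = (z₂/z₁)^α ⇒ α = ln(V₂/V₁) / ln(z₂/z₁)
α = ln(7.05/6.4) / ln(33.0/14.0) = ln(1.1016) / ln(2.3571)
  = 0.09673 / 0.85745 = 0.11281

α ≈ 0.113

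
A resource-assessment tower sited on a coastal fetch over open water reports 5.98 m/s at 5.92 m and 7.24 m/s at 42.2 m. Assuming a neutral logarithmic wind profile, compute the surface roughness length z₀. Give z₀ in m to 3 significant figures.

z₀ ≈ 0.000530 m

Log law: V(z) ∝ ln(z/z₀). With r = V₁/V₂ = 5.98/7.24 = 0.82597,
r · ln(z₂/z₀) = ln(z₁/z₀) ⇒ ln z₀ = (ln z₁ − r·ln z₂)/(1 − r)
ln z₀ = (1.77834 − 0.82597×3.74242) / 0.17403 = -7.5433
z₀ = exp(-7.5433) = 0.0005297 m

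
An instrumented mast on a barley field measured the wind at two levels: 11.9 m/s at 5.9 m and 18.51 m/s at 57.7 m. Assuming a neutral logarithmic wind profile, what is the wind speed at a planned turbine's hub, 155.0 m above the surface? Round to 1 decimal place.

Log law: V ∝ ln(z/z₀). From the pair, with r = V₁/V₂ = 0.64290,
ln z₀ = (ln z₁ − r·ln z₂)/(1 − r) = (1.7750 − 0.64290×4.0553)/0.35710 = -2.3303 → z₀ = 0.09727 m
V₃ = V₁ · ln(z₃/z₀)/ln(z₁/z₀) = 11.9 × 7.3737/4.1052 = 21.3744 m/s

21.4 m/s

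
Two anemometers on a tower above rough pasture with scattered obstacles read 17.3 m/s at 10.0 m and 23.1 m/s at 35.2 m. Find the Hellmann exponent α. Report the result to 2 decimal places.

α ≈ 0.23

Power law: V₂/V₁ = (z₂/z₁)^α ⇒ α = ln(V₂/V₁) / ln(z₂/z₁)
α = ln(23.1/17.3) / ln(35.2/10.0) = ln(1.3353) / ln(3.5200)
  = 0.28913 / 1.25846 = 0.22975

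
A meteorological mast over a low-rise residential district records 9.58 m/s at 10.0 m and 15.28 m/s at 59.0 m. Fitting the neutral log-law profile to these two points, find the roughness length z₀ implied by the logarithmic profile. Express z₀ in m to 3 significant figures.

Log law: V(z) ∝ ln(z/z₀). With r = V₁/V₂ = 9.58/15.28 = 0.62696,
r · ln(z₂/z₀) = ln(z₁/z₀) ⇒ ln z₀ = (ln z₁ − r·ln z₂)/(1 − r)
ln z₀ = (2.30259 − 0.62696×4.07754) / 0.37304 = -0.6806
z₀ = exp(-0.6806) = 0.5063 m

z₀ ≈ 0.506 m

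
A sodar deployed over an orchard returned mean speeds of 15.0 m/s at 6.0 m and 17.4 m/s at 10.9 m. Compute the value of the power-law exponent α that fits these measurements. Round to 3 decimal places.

Power law: V₂/V₁ = (z₂/z₁)^α ⇒ α = ln(V₂/V₁) / ln(z₂/z₁)
α = ln(17.4/15.0) / ln(10.9/6.0) = ln(1.1600) / ln(1.8167)
  = 0.14842 / 0.59700 = 0.24861

α ≈ 0.249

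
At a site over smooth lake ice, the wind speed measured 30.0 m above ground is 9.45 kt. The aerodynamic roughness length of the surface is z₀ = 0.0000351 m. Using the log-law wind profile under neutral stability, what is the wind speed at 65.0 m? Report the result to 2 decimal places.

Log law: V(z) ∝ ln(z/z₀), so V₂/V₁ = ln(z₂/z₀) / ln(z₁/z₀).
ln(65.0/0.0000351) = 14.4317, ln(30.0/0.0000351) = 13.6585
V₂ = 9.45 × 14.4317/13.6585 = 9.45 × 1.0566 = 9.9850 kt

9.98 kt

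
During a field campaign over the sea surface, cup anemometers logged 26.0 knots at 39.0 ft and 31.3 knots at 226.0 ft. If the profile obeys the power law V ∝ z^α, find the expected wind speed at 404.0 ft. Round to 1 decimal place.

33.3 knots

First find α: α = ln(V₂/V₁)/ln(z₂/z₁) = ln(31.3/26.0)/ln(226.0/39.0) = 0.18552/1.75697 = 0.1056
Extrapolate from 226.0 ft to 404.0 ft: V₃ = 31.3 × (404.0/226.0)^0.1056 = 31.3 × 1.0633 = 33.2799 knots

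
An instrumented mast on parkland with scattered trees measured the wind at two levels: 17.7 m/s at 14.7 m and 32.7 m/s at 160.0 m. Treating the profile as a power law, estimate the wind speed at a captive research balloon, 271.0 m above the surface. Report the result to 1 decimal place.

37.4 m/s

First find α: α = ln(V₂/V₁)/ln(z₂/z₁) = ln(32.7/17.7)/ln(160.0/14.7) = 0.61381/2.38733 = 0.2571
Extrapolate from 160.0 m to 271.0 m: V₃ = 32.7 × (271.0/160.0)^0.2571 = 32.7 × 1.1451 = 37.4445 m/s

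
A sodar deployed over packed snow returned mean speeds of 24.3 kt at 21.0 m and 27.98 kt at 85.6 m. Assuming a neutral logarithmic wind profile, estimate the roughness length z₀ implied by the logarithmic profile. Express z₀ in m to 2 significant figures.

z₀ ≈ 0.0020 m

Log law: V(z) ∝ ln(z/z₀). With r = V₁/V₂ = 24.3/27.98 = 0.86848,
r · ln(z₂/z₀) = ln(z₁/z₀) ⇒ ln z₀ = (ln z₁ − r·ln z₂)/(1 − r)
ln z₀ = (3.04452 − 0.86848×4.44969) / 0.13152 = -6.2341
z₀ = exp(-6.2341) = 0.001961 m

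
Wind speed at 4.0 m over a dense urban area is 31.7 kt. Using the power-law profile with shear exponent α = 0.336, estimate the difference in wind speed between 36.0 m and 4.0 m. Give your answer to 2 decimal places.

34.63 kt

Power law: V₂ = V₁ · (z₂/z₁)^α = 31.7 × (9.0000)^0.336 = 66.3261 kt
ΔV = 66.3261 − 31.7 = 34.6261 kt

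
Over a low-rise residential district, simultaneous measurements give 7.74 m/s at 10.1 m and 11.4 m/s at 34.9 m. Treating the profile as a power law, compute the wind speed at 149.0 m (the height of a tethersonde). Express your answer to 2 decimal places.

17.94 m/s

First find α: α = ln(V₂/V₁)/ln(z₂/z₁) = ln(11.4/7.74)/ln(34.9/10.1) = 0.38721/1.23995 = 0.3123
Extrapolate from 34.9 m to 149.0 m: V₃ = 11.4 × (149.0/34.9)^0.3123 = 11.4 × 1.5734 = 17.9372 m/s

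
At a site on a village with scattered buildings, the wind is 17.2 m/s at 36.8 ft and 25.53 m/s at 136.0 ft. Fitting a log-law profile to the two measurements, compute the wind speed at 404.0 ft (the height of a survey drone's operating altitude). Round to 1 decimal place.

32.5 m/s

Log law: V ∝ ln(z/z₀). From the pair, with r = V₁/V₂ = 0.67372,
ln z₀ = (ln z₁ − r·ln z₂)/(1 − r) = (3.6055 − 0.67372×4.9127)/0.32628 = 0.9064 → z₀ = 2.476 ft
V₃ = V₁ · ln(z₃/z₀)/ln(z₁/z₀) = 17.2 × 5.0950/2.6991 = 32.4682 m/s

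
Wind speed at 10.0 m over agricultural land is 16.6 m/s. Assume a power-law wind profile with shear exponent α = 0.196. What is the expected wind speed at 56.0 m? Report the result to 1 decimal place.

Power-law profile: V₂ = V₁ · (z₂/z₁)^α
V₂ = 16.6 × (56.0/10.0)^0.196 = 16.6 × (5.6000)^0.196
    = 16.6 × 1.4017 = 23.2677 m/s

23.3 m/s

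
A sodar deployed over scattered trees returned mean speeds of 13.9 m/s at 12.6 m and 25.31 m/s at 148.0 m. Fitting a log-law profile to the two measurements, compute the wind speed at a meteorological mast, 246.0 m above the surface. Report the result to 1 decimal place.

27.7 m/s

Log law: V ∝ ln(z/z₀). From the pair, with r = V₁/V₂ = 0.54919,
ln z₀ = (ln z₁ − r·ln z₂)/(1 − r) = (2.5337 − 0.54919×4.9972)/0.45081 = -0.4674 → z₀ = 0.6266 m
V₃ = V₁ · ln(z₃/z₀)/ln(z₁/z₀) = 13.9 × 5.9728/3.0011 = 27.6634 m/s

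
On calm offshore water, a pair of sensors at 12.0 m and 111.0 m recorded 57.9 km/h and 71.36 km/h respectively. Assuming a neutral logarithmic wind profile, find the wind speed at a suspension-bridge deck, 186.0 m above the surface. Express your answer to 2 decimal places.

74.48 km/h

Log law: V ∝ ln(z/z₀). From the pair, with r = V₁/V₂ = 0.81138,
ln z₀ = (ln z₁ − r·ln z₂)/(1 − r) = (2.4849 − 0.81138×4.7095)/0.18862 = -7.0846 → z₀ = 0.0008379 m
V₃ = V₁ · ln(z₃/z₀)/ln(z₁/z₀) = 57.9 × 12.3104/9.5695 = 74.4833 km/h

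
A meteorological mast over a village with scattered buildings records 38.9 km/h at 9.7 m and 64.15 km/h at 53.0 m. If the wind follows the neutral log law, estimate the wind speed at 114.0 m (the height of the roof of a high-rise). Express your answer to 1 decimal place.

Log law: V ∝ ln(z/z₀). From the pair, with r = V₁/V₂ = 0.60639,
ln z₀ = (ln z₁ − r·ln z₂)/(1 − r) = (2.2721 − 0.60639×3.9703)/0.39361 = -0.3441 → z₀ = 0.7089 m
V₃ = V₁ · ln(z₃/z₀)/ln(z₁/z₀) = 38.9 × 5.0803/2.6162 = 75.5383 km/h

75.5 km/h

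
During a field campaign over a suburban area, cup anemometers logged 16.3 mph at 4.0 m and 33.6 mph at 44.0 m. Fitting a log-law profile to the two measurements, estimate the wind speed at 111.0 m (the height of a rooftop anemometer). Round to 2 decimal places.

Log law: V ∝ ln(z/z₀). From the pair, with r = V₁/V₂ = 0.48512,
ln z₀ = (ln z₁ − r·ln z₂)/(1 − r) = (1.3863 − 0.48512×3.7842)/0.51488 = -0.8730 → z₀ = 0.4177 m
V₃ = V₁ · ln(z₃/z₀)/ln(z₁/z₀) = 16.3 × 5.5825/2.2593 = 40.2760 mph

40.28 mph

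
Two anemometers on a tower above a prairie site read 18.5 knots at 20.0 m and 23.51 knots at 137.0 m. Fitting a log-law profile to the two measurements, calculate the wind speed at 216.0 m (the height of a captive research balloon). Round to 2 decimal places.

24.70 knots

Log law: V ∝ ln(z/z₀). From the pair, with r = V₁/V₂ = 0.78690,
ln z₀ = (ln z₁ − r·ln z₂)/(1 − r) = (2.9957 − 0.78690×4.9200)/0.21310 = -4.1098 → z₀ = 0.01641 m
V₃ = V₁ · ln(z₃/z₀)/ln(z₁/z₀) = 18.5 × 9.4851/7.1055 = 24.6954 knots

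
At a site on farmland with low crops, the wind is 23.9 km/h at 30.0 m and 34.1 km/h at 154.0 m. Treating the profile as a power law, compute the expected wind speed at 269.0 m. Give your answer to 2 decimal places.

First find α: α = ln(V₂/V₁)/ln(z₂/z₁) = ln(34.1/23.9)/ln(154.0/30.0) = 0.35542/1.63576 = 0.2173
Extrapolate from 154.0 m to 269.0 m: V₃ = 34.1 × (269.0/154.0)^0.2173 = 34.1 × 1.1288 = 38.4934 km/h

38.49 km/h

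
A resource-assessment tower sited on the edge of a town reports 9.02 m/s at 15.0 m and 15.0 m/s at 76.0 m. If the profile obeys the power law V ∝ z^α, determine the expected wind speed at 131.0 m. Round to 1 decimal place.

17.8 m/s

First find α: α = ln(V₂/V₁)/ln(z₂/z₁) = ln(15.0/9.02)/ln(76.0/15.0) = 0.50861/1.62268 = 0.3134
Extrapolate from 76.0 m to 131.0 m: V₃ = 15.0 × (131.0/76.0)^0.3134 = 15.0 × 1.1861 = 17.7912 m/s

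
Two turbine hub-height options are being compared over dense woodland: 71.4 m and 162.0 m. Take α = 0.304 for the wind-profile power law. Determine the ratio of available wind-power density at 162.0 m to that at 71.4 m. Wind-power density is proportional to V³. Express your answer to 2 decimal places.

2.11

Speed ratio: V_B/V_A = (z_B/z_A)^α = (162.0/71.4)^0.304 = (2.2689)^0.304 = 1.28283
Power-density ratio: P_B/P_A = (V_B/V_A)³ = (1.28283)³ = 2.11108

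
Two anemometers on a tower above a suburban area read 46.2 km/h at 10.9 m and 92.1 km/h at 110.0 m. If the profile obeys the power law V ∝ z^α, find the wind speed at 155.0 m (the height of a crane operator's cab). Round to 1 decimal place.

102.0 km/h

First find α: α = ln(V₂/V₁)/ln(z₂/z₁) = ln(92.1/46.2)/ln(110.0/10.9) = 0.68990/2.31172 = 0.2984
Extrapolate from 110.0 m to 155.0 m: V₃ = 92.1 × (155.0/110.0)^0.2984 = 92.1 × 1.1078 = 102.0254 km/h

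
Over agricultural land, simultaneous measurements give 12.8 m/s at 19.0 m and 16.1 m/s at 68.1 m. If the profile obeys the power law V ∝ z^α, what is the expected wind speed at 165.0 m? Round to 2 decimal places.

First find α: α = ln(V₂/V₁)/ln(z₂/z₁) = ln(16.1/12.8)/ln(68.1/19.0) = 0.22937/1.27654 = 0.1797
Extrapolate from 68.1 m to 165.0 m: V₃ = 16.1 × (165.0/68.1)^0.1797 = 16.1 × 1.1724 = 18.8749 m/s

18.87 m/s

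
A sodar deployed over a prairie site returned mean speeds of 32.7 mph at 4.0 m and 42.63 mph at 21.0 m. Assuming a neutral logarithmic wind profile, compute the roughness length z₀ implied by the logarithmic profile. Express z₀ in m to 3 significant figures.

Log law: V(z) ∝ ln(z/z₀). With r = V₁/V₂ = 32.7/42.63 = 0.76707,
r · ln(z₂/z₀) = ln(z₁/z₀) ⇒ ln z₀ = (ln z₁ − r·ln z₂)/(1 − r)
ln z₀ = (1.38629 − 0.76707×3.04452) / 0.23293 = -4.0743
z₀ = exp(-4.0743) = 0.01700 m

z₀ ≈ 0.0170 m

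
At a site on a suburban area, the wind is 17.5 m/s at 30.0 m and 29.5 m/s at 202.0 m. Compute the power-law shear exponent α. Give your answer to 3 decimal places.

α ≈ 0.274

Power law: V₂/V₁ = (z₂/z₁)^α ⇒ α = ln(V₂/V₁) / ln(z₂/z₁)
α = ln(29.5/17.5) / ln(202.0/30.0) = ln(1.6857) / ln(6.7333)
  = 0.52219 / 1.90707 = 0.27382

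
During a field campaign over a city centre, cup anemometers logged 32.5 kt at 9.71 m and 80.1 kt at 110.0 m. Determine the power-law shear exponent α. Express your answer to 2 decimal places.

Power law: V₂/V₁ = (z₂/z₁)^α ⇒ α = ln(V₂/V₁) / ln(z₂/z₁)
α = ln(80.1/32.5) / ln(110.0/9.71) = ln(2.4646) / ln(11.3285)
  = 0.90204 / 2.42732 = 0.37162

α ≈ 0.37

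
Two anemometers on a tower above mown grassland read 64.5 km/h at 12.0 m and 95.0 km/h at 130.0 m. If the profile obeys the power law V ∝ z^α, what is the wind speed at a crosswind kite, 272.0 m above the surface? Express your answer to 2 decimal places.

First find α: α = ln(V₂/V₁)/ln(z₂/z₁) = ln(95.0/64.5)/ln(130.0/12.0) = 0.38721/2.38263 = 0.1625
Extrapolate from 130.0 m to 272.0 m: V₃ = 95.0 × (272.0/130.0)^0.1625 = 95.0 × 1.1275 = 107.1100 km/h

107.11 km/h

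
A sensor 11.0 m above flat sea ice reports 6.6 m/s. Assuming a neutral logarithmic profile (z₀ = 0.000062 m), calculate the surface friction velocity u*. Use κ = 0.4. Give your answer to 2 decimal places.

u* ≈ 0.22 m/s

Log law: V(z) = (u*/κ) · ln(z/z₀) ⇒ u* = κ · V / ln(z/z₀)
u* = 0.4 × 6.6 / ln(11.0/0.000062) = 0.4 × 6.6 / 12.0863
   = 2.6400 / 12.0863 = 0.2184 m/s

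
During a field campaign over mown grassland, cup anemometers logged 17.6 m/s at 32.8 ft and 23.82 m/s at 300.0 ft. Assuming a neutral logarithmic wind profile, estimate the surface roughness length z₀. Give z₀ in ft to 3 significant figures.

Log law: V(z) ∝ ln(z/z₀). With r = V₁/V₂ = 17.6/23.82 = 0.73887,
r · ln(z₂/z₀) = ln(z₁/z₀) ⇒ ln z₀ = (ln z₁ − r·ln z₂)/(1 − r)
ln z₀ = (3.49043 − 0.73887×5.70378) / 0.26113 = -2.7724
z₀ = exp(-2.7724) = 0.06251 ft

z₀ ≈ 0.0625 ft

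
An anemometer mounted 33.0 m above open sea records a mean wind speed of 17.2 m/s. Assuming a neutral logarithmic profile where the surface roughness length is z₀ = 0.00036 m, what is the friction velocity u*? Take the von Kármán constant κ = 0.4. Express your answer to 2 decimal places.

u* ≈ 0.60 m/s

Log law: V(z) = (u*/κ) · ln(z/z₀) ⇒ u* = κ · V / ln(z/z₀)
u* = 0.4 × 17.2 / ln(33.0/0.00036) = 0.4 × 17.2 / 11.4259
   = 6.8800 / 11.4259 = 0.6021 m/s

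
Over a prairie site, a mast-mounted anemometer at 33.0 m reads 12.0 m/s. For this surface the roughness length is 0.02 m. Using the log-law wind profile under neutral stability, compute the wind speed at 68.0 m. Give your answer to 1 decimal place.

13.2 m/s

Log law: V(z) ∝ ln(z/z₀), so V₂/V₁ = ln(z₂/z₀) / ln(z₁/z₀).
ln(68.0/0.02) = 8.1315, ln(33.0/0.02) = 7.4085
V₂ = 12.0 × 8.1315/7.4085 = 12.0 × 1.0976 = 13.1711 m/s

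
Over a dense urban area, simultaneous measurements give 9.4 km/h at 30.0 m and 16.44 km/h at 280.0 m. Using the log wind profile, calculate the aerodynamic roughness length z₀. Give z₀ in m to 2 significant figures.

Log law: V(z) ∝ ln(z/z₀). With r = V₁/V₂ = 9.4/16.44 = 0.57178,
r · ln(z₂/z₀) = ln(z₁/z₀) ⇒ ln z₀ = (ln z₁ − r·ln z₂)/(1 − r)
ln z₀ = (3.40120 − 0.57178×5.63479) / 0.42822 = 0.4188
z₀ = exp(0.4188) = 1.520 m

z₀ ≈ 1.5 m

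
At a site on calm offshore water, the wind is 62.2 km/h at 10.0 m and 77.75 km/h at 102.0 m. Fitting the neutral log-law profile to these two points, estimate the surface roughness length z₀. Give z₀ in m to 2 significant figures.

z₀ ≈ 0.00092 m

Log law: V(z) ∝ ln(z/z₀). With r = V₁/V₂ = 62.2/77.75 = 0.80000,
r · ln(z₂/z₀) = ln(z₁/z₀) ⇒ ln z₀ = (ln z₁ − r·ln z₂)/(1 − r)
ln z₀ = (2.30259 − 0.80000×4.62497) / 0.20000 = -6.9870
z₀ = exp(-6.9870) = 0.0009238 m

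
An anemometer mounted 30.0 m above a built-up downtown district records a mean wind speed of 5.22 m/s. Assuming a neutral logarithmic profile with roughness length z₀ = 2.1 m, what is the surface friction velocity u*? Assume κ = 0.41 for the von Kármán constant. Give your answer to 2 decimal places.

Log law: V(z) = (u*/κ) · ln(z/z₀) ⇒ u* = κ · V / ln(z/z₀)
u* = 0.41 × 5.22 / ln(30.0/2.1) = 0.41 × 5.22 / 2.6593
   = 2.1402 / 2.6593 = 0.8048 m/s

u* ≈ 0.80 m/s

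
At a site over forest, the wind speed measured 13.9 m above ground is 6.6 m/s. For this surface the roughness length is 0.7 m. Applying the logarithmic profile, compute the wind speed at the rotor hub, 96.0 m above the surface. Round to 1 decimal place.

Log law: V(z) ∝ ln(z/z₀), so V₂/V₁ = ln(z₂/z₀) / ln(z₁/z₀).
ln(96.0/0.7) = 4.9210, ln(13.9/0.7) = 2.9886
V₂ = 6.6 × 4.9210/2.9886 = 6.6 × 1.6466 = 10.8677 m/s

10.9 m/s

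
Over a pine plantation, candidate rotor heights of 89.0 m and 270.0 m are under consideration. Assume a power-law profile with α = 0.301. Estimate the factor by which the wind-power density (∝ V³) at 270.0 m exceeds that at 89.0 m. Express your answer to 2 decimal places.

2.72

Speed ratio: V_B/V_A = (z_B/z_A)^α = (270.0/89.0)^0.301 = (3.0337)^0.301 = 1.39661
Power-density ratio: P_B/P_A = (V_B/V_A)³ = (1.39661)³ = 2.72410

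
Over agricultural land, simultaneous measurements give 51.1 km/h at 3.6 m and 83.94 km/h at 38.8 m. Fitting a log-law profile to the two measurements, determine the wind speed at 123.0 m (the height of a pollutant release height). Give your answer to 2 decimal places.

Log law: V ∝ ln(z/z₀). From the pair, with r = V₁/V₂ = 0.60877,
ln z₀ = (ln z₁ − r·ln z₂)/(1 − r) = (1.2809 − 0.60877×3.6584)/0.39123 = -2.4185 → z₀ = 0.08905 m
V₃ = V₁ · ln(z₃/z₀)/ln(z₁/z₀) = 51.1 × 7.2307/3.6994 = 99.8768 km/h

99.88 km/h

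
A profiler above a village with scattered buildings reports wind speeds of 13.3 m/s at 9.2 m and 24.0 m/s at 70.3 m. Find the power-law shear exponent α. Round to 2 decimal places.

α ≈ 0.29

Power law: V₂/V₁ = (z₂/z₁)^α ⇒ α = ln(V₂/V₁) / ln(z₂/z₁)
α = ln(24.0/13.3) / ln(70.3/9.2) = ln(1.8045) / ln(7.6413)
  = 0.59029 / 2.03357 = 0.29027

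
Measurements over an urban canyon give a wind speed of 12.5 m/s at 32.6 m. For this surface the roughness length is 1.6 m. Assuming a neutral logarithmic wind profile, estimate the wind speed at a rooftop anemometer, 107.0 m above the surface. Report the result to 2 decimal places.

Log law: V(z) ∝ ln(z/z₀), so V₂/V₁ = ln(z₂/z₀) / ln(z₁/z₀).
ln(107.0/1.6) = 4.2028, ln(32.6/1.6) = 3.0143
V₂ = 12.5 × 4.2028/3.0143 = 12.5 × 1.3943 = 17.4286 m/s

17.43 m/s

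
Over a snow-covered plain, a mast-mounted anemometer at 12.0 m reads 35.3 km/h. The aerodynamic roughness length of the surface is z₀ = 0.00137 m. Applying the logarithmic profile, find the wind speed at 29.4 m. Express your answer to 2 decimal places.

38.78 km/h

Log law: V(z) ∝ ln(z/z₀), so V₂/V₁ = ln(z₂/z₀) / ln(z₁/z₀).
ln(29.4/0.00137) = 9.9739, ln(12.0/0.00137) = 9.0779
V₂ = 35.3 × 9.9739/9.0779 = 35.3 × 1.0987 = 38.7845 km/h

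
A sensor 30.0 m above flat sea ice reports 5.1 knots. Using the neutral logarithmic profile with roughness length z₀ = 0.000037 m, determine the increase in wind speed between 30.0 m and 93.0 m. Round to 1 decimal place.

Log law: V₂ = V₁ · ln(z₂/z₀)/ln(z₁/z₀) = 5.1 × 14.7372/13.6058 = 5.5241 knots
ΔV = 5.5241 − 5.1 = 0.4241 knots

0.4 knots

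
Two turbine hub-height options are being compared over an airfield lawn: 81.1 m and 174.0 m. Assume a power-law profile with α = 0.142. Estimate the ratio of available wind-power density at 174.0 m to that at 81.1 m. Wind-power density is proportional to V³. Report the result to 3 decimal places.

Speed ratio: V_B/V_A = (z_B/z_A)^α = (174.0/81.1)^0.142 = (2.1455)^0.142 = 1.11449
Power-density ratio: P_B/P_A = (V_B/V_A)³ = (1.11449)³ = 1.38430

1.384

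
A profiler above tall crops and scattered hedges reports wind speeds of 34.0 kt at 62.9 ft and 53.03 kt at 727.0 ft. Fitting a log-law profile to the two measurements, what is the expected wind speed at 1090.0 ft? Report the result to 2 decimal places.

56.18 kt

Log law: V ∝ ln(z/z₀). From the pair, with r = V₁/V₂ = 0.64115,
ln z₀ = (ln z₁ − r·ln z₂)/(1 − r) = (4.1415 − 0.64115×6.5889)/0.35885 = -0.2311 → z₀ = 0.7937 ft
V₃ = V₁ · ln(z₃/z₀)/ln(z₁/z₀) = 34.0 × 7.2250/4.3726 = 56.1792 kt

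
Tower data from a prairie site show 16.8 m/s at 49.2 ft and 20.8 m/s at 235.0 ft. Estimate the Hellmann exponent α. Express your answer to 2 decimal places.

α ≈ 0.14

Power law: V₂/V₁ = (z₂/z₁)^α ⇒ α = ln(V₂/V₁) / ln(z₂/z₁)
α = ln(20.8/16.8) / ln(235.0/49.2) = ln(1.2381) / ln(4.7764)
  = 0.21357 / 1.56369 = 0.13658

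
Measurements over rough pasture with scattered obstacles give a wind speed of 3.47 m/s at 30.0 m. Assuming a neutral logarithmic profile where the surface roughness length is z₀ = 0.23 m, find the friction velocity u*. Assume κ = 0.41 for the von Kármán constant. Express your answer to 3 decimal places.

u* ≈ 0.292 m/s

Log law: V(z) = (u*/κ) · ln(z/z₀) ⇒ u* = κ · V / ln(z/z₀)
u* = 0.41 × 3.47 / ln(30.0/0.23) = 0.41 × 3.47 / 4.8709
   = 1.4227 / 4.8709 = 0.2921 m/s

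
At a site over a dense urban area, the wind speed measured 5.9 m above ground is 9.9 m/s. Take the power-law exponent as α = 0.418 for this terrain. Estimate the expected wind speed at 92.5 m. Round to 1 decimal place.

31.3 m/s

Power-law profile: V₂ = V₁ · (z₂/z₁)^α
V₂ = 9.9 × (92.5/5.9)^0.418 = 9.9 × (15.6780)^0.418
    = 9.9 × 3.1596 = 31.2800 m/s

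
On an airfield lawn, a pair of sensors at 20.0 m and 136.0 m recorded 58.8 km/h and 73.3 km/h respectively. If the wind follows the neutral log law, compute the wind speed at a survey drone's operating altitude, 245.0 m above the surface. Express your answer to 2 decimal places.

Log law: V ∝ ln(z/z₀). From the pair, with r = V₁/V₂ = 0.80218,
ln z₀ = (ln z₁ − r·ln z₂)/(1 − r) = (2.9957 − 0.80218×4.9127)/0.19782 = -4.7777 → z₀ = 0.008415 m
V₃ = V₁ · ln(z₃/z₀)/ln(z₁/z₀) = 58.8 × 10.2790/7.7735 = 77.7523 km/h

77.75 km/h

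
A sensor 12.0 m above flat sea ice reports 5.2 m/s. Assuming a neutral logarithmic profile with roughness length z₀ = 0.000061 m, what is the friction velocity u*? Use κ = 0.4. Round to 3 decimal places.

u* ≈ 0.171 m/s

Log law: V(z) = (u*/κ) · ln(z/z₀) ⇒ u* = κ · V / ln(z/z₀)
u* = 0.4 × 5.2 / ln(12.0/0.000061) = 0.4 × 5.2 / 12.1895
   = 2.0800 / 12.1895 = 0.1706 m/s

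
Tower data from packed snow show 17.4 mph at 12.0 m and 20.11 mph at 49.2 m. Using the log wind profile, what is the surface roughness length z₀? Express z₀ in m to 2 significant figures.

z₀ ≈ 0.0014 m

Log law: V(z) ∝ ln(z/z₀). With r = V₁/V₂ = 17.4/20.11 = 0.86524,
r · ln(z₂/z₀) = ln(z₁/z₀) ⇒ ln z₀ = (ln z₁ − r·ln z₂)/(1 − r)
ln z₀ = (2.48491 − 0.86524×3.89589) / 0.13476 = -6.5746
z₀ = exp(-6.5746) = 0.001395 m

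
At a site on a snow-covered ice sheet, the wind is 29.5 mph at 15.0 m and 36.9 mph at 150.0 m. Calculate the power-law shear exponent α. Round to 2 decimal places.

Power law: V₂/V₁ = (z₂/z₁)^α ⇒ α = ln(V₂/V₁) / ln(z₂/z₁)
α = ln(36.9/29.5) / ln(150.0/15.0) = ln(1.2508) / ln(10.0000)
  = 0.22382 / 2.30259 = 0.09720

α ≈ 0.10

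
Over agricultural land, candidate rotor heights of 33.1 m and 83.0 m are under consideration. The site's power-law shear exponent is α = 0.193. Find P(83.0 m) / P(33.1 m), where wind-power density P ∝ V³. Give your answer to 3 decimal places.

1.703

Speed ratio: V_B/V_A = (z_B/z_A)^α = (83.0/33.1)^0.193 = (2.5076)^0.193 = 1.19414
Power-density ratio: P_B/P_A = (V_B/V_A)³ = (1.19414)³ = 1.70281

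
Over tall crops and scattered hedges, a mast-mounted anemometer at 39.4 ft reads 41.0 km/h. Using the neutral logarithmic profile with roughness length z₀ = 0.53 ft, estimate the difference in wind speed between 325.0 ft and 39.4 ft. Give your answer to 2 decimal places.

Log law: V₂ = V₁ · ln(z₂/z₀)/ln(z₁/z₀) = 41.0 × 6.4187/4.3086 = 61.0788 km/h
ΔV = 61.0788 − 41.0 = 20.0788 km/h

20.08 km/h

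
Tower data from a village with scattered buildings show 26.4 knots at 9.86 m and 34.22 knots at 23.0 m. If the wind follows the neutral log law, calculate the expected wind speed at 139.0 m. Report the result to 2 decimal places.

Log law: V ∝ ln(z/z₀). From the pair, with r = V₁/V₂ = 0.77148,
ln z₀ = (ln z₁ − r·ln z₂)/(1 − r) = (2.2885 − 0.77148×3.1355)/0.22852 = -0.5710 → z₀ = 0.5650 m
V₃ = V₁ · ln(z₃/z₀)/ln(z₁/z₀) = 26.4 × 5.5055/2.8595 = 50.8291 knots

50.83 knots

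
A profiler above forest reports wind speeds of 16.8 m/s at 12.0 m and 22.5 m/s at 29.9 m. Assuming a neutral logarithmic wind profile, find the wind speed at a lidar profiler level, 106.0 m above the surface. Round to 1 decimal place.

Log law: V ∝ ln(z/z₀). From the pair, with r = V₁/V₂ = 0.74667,
ln z₀ = (ln z₁ − r·ln z₂)/(1 − r) = (2.4849 − 0.74667×3.3979)/0.25333 = -0.2059 → z₀ = 0.8139 m
V₃ = V₁ · ln(z₃/z₀)/ln(z₁/z₀) = 16.8 × 4.8693/2.6908 = 30.4016 m/s

30.4 m/s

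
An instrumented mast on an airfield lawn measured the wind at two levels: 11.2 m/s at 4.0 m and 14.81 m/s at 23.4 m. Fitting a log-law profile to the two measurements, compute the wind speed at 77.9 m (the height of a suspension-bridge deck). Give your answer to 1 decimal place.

Log law: V ∝ ln(z/z₀). From the pair, with r = V₁/V₂ = 0.75625,
ln z₀ = (ln z₁ − r·ln z₂)/(1 − r) = (1.3863 − 0.75625×3.1527)/0.24375 = -4.0941 → z₀ = 0.01667 m
V₃ = V₁ · ln(z₃/z₀)/ln(z₁/z₀) = 11.2 × 8.4495/5.4804 = 17.2679 m/s

17.3 m/s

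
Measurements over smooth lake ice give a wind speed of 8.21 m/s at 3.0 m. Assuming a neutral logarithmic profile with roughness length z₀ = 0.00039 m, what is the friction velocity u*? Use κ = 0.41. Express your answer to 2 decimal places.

u* ≈ 0.38 m/s

Log law: V(z) = (u*/κ) · ln(z/z₀) ⇒ u* = κ · V / ln(z/z₀)
u* = 0.41 × 8.21 / ln(3.0/0.00039) = 0.41 × 8.21 / 8.9480
   = 3.3661 / 8.9480 = 0.3762 m/s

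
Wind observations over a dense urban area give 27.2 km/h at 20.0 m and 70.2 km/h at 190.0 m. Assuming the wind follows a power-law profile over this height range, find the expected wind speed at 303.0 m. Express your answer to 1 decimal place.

First find α: α = ln(V₂/V₁)/ln(z₂/z₁) = ln(70.2/27.2)/ln(190.0/20.0) = 0.94813/2.25129 = 0.4211
Extrapolate from 190.0 m to 303.0 m: V₃ = 70.2 × (303.0/190.0)^0.4211 = 70.2 × 1.2172 = 85.4475 km/h

85.4 km/h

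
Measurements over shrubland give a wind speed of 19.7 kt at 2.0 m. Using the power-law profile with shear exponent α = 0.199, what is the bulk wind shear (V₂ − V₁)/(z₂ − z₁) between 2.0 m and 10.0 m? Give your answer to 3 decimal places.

Power law: V₂ = V₁ · (z₂/z₁)^α = 19.7 × (5.0000)^0.199 = 27.1370 kt
ΔV/Δz = (27.1370 − 19.7)/(10.0 − 2.0) = 7.4370/8.0000 = 0.92962 kt/m

0.930 kt/m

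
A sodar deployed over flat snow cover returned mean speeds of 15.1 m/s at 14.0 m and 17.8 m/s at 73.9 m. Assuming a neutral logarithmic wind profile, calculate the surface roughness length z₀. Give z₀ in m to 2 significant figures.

Log law: V(z) ∝ ln(z/z₀). With r = V₁/V₂ = 15.1/17.8 = 0.84831,
r · ln(z₂/z₀) = ln(z₁/z₀) ⇒ ln z₀ = (ln z₁ − r·ln z₂)/(1 − r)
ln z₀ = (2.63906 − 0.84831×4.30271) / 0.15169 = -6.6651
z₀ = exp(-6.6651) = 0.001275 m

z₀ ≈ 0.0013 m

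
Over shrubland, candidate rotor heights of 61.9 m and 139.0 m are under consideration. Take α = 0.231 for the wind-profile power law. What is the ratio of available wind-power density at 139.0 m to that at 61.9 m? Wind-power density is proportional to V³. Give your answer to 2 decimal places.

1.75

Speed ratio: V_B/V_A = (z_B/z_A)^α = (139.0/61.9)^0.231 = (2.2456)^0.231 = 1.20547
Power-density ratio: P_B/P_A = (V_B/V_A)³ = (1.20547)³ = 1.75173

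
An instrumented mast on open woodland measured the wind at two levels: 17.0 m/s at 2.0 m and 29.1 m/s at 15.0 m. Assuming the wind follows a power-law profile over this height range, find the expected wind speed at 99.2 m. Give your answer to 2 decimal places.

First find α: α = ln(V₂/V₁)/ln(z₂/z₁) = ln(29.1/17.0)/ln(15.0/2.0) = 0.53752/2.01490 = 0.2668
Extrapolate from 15.0 m to 99.2 m: V₃ = 29.1 × (99.2/15.0)^0.2668 = 29.1 × 1.6553 = 48.1682 m/s

48.17 m/s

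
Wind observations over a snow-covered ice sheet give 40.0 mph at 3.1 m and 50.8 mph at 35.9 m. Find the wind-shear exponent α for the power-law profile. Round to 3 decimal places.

Power law: V₂/V₁ = (z₂/z₁)^α ⇒ α = ln(V₂/V₁) / ln(z₂/z₁)
α = ln(50.8/40.0) / ln(35.9/3.1) = ln(1.2700) / ln(11.5806)
  = 0.23902 / 2.44934 = 0.09758

α ≈ 0.098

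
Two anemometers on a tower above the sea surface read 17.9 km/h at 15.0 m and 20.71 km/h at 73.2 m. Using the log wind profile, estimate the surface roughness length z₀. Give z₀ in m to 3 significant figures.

z₀ ≈ 0.000618 m

Log law: V(z) ∝ ln(z/z₀). With r = V₁/V₂ = 17.9/20.71 = 0.86432,
r · ln(z₂/z₀) = ln(z₁/z₀) ⇒ ln z₀ = (ln z₁ − r·ln z₂)/(1 − r)
ln z₀ = (2.70805 − 0.86432×4.29320) / 0.13568 = -7.3895
z₀ = exp(-7.3895) = 0.0006177 m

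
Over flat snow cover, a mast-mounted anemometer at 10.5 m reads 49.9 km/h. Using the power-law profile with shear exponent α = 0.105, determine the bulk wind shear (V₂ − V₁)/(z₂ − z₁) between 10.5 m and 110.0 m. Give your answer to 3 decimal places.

0.140 km/h/m

Power law: V₂ = V₁ · (z₂/z₁)^α = 49.9 × (10.4762)^0.105 = 63.8590 km/h
ΔV/Δz = (63.8590 − 49.9)/(110.0 − 10.5) = 13.9590/99.5000 = 0.14029 km/h/m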